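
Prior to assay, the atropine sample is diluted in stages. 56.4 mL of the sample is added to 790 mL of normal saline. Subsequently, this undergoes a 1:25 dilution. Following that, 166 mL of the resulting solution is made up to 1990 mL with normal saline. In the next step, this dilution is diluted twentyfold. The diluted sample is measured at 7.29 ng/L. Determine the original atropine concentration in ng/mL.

656 ng/mL

Overall dilution factor = 15.01 × 25 × 11.99 × 20 = 9.00 × 10⁴.
Original = 7.29 ng/L × 9.00 × 10⁴ = 6.56 × 10⁵ ng/L = 656 ng/mL.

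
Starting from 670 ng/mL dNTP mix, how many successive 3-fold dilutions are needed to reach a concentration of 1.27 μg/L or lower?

6

Need 3ⁿ ≥ 528, so n ≥ log(528)/log(3) = 5.71.
Minimum whole steps: n = 6.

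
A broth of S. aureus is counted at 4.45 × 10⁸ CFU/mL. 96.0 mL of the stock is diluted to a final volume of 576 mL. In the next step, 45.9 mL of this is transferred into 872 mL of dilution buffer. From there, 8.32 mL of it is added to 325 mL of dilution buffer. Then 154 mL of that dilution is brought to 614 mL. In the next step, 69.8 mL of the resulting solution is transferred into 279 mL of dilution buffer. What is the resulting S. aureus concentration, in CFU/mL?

Overall dilution factor = 6 × 20.00 × 40.06 × 3.987 × 4.997 = 9.58 × 10⁴.
4.45 × 10⁸ CFU/mL / 9.58 × 10⁴ = 4650 CFU/mL.

4650 CFU/mL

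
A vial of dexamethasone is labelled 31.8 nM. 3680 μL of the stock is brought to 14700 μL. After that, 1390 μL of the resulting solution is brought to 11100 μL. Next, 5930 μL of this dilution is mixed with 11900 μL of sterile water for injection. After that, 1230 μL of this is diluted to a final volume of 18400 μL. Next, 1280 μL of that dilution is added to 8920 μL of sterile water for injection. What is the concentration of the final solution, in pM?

Overall dilution factor = 3.995 × 7.986 × 3.007 × 14.96 × 7.969 = 1.14 × 10⁴.
31.8 nM / 1.14 × 10⁴ = 2.78 × 10⁻³ nM = 2.78 pM.

2.78 pM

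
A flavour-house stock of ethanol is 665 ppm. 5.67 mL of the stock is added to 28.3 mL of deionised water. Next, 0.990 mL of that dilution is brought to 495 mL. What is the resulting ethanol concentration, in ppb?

Overall dilution factor = 5.991 × 500 = 2996.
665 ppm / 2996 = 0.222 ppm = 222 ppb.

222 ppb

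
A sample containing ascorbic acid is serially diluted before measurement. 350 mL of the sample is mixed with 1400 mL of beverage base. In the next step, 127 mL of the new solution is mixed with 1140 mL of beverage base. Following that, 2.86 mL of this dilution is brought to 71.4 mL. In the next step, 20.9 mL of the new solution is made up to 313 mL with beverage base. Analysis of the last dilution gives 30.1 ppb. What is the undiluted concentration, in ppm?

Overall dilution factor = 5 × 9.976 × 24.97 × 14.98 = 1.86 × 10⁴.
Original = 30.1 ppb × 1.86 × 10⁴ = 5.61 × 10⁵ ppb = 561 ppm.

561 ppm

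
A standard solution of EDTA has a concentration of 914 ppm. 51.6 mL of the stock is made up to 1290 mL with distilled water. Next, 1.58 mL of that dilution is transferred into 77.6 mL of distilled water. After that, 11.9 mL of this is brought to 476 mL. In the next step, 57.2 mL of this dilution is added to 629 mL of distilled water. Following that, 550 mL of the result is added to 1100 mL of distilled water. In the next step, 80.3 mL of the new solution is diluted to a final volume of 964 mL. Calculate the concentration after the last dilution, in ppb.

0.0422 ppb

Overall dilution factor = 25 × 50.11 × 40 × 12.00 × 3 × 12.00 = 2.17 × 10⁷.
914 ppm / 2.17 × 10⁷ = 4.22 × 10⁻⁵ ppm = 0.0422 ppb.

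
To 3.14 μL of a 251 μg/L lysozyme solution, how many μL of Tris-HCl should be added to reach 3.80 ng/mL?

3.80 ng/mL = 3.80 μg/L.
V₂ = C₁V₁/C₂ = 251 × 3.14 / 3.80 = 207 μL.
Diluent to add = V₂ − V₁ = 207 − 3.14 = 204 μL.

204 μL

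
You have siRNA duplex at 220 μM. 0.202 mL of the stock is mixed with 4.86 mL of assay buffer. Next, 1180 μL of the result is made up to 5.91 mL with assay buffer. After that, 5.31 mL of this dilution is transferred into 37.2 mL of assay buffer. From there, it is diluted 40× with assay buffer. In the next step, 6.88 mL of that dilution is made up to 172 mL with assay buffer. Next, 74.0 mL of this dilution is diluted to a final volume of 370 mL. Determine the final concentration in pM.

43.8 pM

Overall dilution factor = 25.06 × 5.008 × 8.006 × 40 × 25 × 5 = 5.02 × 10⁶.
220 μM / 5.02 × 10⁶ = 4.38 × 10⁻⁵ μM = 43.8 pM.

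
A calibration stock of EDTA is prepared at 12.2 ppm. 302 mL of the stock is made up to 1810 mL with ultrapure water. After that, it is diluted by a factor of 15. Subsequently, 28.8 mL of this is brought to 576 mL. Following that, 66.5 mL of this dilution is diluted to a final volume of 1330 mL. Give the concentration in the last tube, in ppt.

339 ppt

Overall dilution factor = 5.993 × 15 × 20 × 20 = 3.60 × 10⁴.
12.2 ppm / 3.60 × 10⁴ = 3.39 × 10⁻⁴ ppm = 339 ppt.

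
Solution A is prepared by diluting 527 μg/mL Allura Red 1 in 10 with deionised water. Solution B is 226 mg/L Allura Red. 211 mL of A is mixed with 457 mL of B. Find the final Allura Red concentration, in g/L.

C_A = 527 μg/mL / 10 = 52.7 μg/mL.
C_B = 226 mg/L = 226 μg/mL.
C_mix = (C_A·V_A + C_B·V_B)/(V_A + V_B) = (52.7×211 + 226×457) / 668.0 = 171 μg/mL = 0.171 g/L.

0.171 g/L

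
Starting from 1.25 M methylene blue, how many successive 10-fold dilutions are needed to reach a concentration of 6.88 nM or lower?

9

Need 10ⁿ ≥ 1.82 × 10⁸, so n ≥ log(1.82 × 10⁸)/log(10) = 8.26.
Minimum whole steps: n = 9.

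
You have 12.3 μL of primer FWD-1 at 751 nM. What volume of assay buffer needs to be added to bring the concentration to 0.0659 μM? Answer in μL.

128 μL

0.0659 μM = 65.9 nM.
V₂ = C₁V₁/C₂ = 751 × 12.3 / 65.9 = 140 μL.
Diluent to add = V₂ − V₁ = 140 − 12.3 = 128 μL.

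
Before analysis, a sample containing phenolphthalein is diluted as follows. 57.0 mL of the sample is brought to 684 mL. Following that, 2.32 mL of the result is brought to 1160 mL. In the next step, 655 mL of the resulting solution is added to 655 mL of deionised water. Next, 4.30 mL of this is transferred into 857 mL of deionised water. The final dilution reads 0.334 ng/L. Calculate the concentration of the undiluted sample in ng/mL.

Overall dilution factor = 12 × 500 × 2 × 200.3 = 2.40 × 10⁶.
Original = 0.334 ng/L × 2.40 × 10⁶ = 8.03 × 10⁵ ng/L = 803 ng/mL.

803 ng/mL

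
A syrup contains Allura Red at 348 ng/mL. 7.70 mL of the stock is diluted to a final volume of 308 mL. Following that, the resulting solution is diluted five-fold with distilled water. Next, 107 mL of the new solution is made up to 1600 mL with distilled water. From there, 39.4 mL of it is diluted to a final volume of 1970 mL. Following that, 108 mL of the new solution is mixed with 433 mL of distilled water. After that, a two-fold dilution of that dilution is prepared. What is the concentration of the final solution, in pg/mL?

Overall dilution factor = 40 × 5 × 14.95 × 50 × 5.009 × 2 = 1.50 × 10⁶.
348 ng/mL / 1.50 × 10⁶ = 2.32 × 10⁻⁴ ng/mL = 0.232 pg/mL.

0.232 pg/mL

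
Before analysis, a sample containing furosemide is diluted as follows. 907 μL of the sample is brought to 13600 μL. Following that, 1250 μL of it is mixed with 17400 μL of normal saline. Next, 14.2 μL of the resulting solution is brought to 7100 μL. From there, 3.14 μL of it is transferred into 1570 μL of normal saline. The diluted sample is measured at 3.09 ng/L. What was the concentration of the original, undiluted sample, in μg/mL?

173 μg/mL

Overall dilution factor = 14.99 × 14.92 × 500 × 501 = 5.60 × 10⁷.
Original = 3.09 ng/L × 5.60 × 10⁷ = 1.73 × 10⁸ ng/L = 173 μg/mL.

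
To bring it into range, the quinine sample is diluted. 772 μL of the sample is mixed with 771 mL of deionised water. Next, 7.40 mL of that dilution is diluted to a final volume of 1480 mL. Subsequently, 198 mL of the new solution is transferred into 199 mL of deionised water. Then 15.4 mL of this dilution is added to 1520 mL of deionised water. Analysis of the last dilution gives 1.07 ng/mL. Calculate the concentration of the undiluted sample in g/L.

Overall dilution factor = 999.7 × 200 × 2.005 × 99.70 = 4.00 × 10⁷.
Original = 1.07 ng/mL × 4.00 × 10⁷ = 4.28 × 10⁷ ng/mL = 42.8 g/L.

42.8 g/L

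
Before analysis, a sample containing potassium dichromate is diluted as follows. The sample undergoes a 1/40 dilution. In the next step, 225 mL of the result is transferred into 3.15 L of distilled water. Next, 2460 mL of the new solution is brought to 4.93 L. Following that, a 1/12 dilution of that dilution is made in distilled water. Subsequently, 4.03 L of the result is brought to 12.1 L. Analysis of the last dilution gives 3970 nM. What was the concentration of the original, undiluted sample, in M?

0.172 M

Overall dilution factor = 40 × 15 × 2.004 × 12 × 3.002 = 4.33 × 10⁴.
Original = 3970 nM × 4.33 × 10⁴ = 1.72 × 10⁸ nM = 0.172 M.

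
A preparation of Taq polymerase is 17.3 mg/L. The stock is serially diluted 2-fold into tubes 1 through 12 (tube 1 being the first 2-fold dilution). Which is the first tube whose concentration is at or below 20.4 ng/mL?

tube 10

Tube n has concentration 17.3 mg/L / 2ⁿ.
Need 2ⁿ ≥ 17.3 mg/L / 20.4 ng/mL = 848, so n ≥ 9.73.
First such tube: n = 10.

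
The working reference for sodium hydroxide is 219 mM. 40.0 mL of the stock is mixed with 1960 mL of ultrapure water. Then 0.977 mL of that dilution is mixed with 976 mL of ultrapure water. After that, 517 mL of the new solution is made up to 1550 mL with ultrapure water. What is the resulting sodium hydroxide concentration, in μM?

Overall dilution factor = 50 × 1000.0 × 2.998 = 1.50 × 10⁵.
219 mM / 1.50 × 10⁵ = 1.46 × 10⁻³ mM = 1.46 μM.

1.46 μM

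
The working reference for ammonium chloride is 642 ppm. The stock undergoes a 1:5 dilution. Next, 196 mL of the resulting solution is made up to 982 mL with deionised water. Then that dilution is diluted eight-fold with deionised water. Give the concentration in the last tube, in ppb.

3200 ppb

Overall dilution factor = 5 × 5.010 × 8 = 200.
642 ppm / 200 = 3.20 ppm = 3200 ppb.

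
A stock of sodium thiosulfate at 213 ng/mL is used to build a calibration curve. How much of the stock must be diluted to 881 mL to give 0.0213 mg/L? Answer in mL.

0.0213 mg/L = 21.3 ng/mL.
V₁ = C₂V₂/C₁ = 21.3 × 881 / 213 = 88.1 mL.

88.1 mL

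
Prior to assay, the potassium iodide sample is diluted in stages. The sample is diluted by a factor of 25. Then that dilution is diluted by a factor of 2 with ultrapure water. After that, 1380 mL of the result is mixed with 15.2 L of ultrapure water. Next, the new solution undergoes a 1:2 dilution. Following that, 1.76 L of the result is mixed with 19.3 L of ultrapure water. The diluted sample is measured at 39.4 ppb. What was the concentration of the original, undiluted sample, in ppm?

Overall dilution factor = 25 × 2 × 12.01 × 2 × 11.97 = 1.44 × 10⁴.
Original = 39.4 ppb × 1.44 × 10⁴ = 5.66 × 10⁵ ppb = 566 ppm.

566 ppm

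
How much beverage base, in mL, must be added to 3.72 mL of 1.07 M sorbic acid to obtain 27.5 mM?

27.5 mM = 0.0275 M.
V₂ = C₁V₁/C₂ = 1.07 × 3.72 / 0.0275 = 145 mL.
Diluent to add = V₂ − V₁ = 145 − 3.72 = 141 mL.

141 mL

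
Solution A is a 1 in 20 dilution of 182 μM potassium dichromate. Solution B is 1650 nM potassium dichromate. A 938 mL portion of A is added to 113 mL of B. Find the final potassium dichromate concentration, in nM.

8300 nM

C_A = 182 μM / 20 = 9.10 μM.
C_B = 1650 nM = 1.65 μM.
C_mix = (C_A·V_A + C_B·V_B)/(V_A + V_B) = (9.10×938 + 1.65×113) / 1051 = 8.30 μM = 8300 nM.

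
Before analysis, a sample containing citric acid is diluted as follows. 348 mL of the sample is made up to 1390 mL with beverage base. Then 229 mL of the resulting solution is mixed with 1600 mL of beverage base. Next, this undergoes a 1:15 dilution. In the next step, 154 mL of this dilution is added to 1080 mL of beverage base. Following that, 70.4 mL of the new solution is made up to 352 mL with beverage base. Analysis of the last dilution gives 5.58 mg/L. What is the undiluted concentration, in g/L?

107 g/L

Overall dilution factor = 3.994 × 7.987 × 15 × 8.013 × 5 = 1.92 × 10⁴.
Original = 5.58 mg/L × 1.92 × 10⁴ = 1.07 × 10⁵ mg/L = 107 g/L.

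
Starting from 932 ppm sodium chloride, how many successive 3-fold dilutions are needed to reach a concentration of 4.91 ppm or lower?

Need 3ⁿ ≥ 190, so n ≥ log(190)/log(3) = 4.78.
Minimum whole steps: n = 5.

5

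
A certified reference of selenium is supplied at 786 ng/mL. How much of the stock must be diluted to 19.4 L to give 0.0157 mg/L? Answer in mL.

388 mL

0.0157 mg/L = 15.7 ng/mL.
V₁ = C₂V₂/C₁ = 15.7 × 19.4 / 786 = 0.388 L = 388 mL.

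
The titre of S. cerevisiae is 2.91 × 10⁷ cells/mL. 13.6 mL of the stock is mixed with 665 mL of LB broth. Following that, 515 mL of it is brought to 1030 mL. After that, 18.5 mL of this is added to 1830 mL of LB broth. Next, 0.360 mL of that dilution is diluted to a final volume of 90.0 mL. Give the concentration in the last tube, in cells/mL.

Overall dilution factor = 49.90 × 2 × 99.92 × 250 = 2.49 × 10⁶.
2.91 × 10⁷ cells/mL / 2.49 × 10⁶ = 11.7 cells/mL.

11.7 cells/mL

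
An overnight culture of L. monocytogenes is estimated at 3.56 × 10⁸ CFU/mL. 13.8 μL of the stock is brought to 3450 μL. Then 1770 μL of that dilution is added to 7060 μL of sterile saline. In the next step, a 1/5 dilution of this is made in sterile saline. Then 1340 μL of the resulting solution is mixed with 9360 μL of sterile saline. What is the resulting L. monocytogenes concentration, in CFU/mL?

7150 CFU/mL

Overall dilution factor = 250 × 4.989 × 5 × 7.985 = 4.98 × 10⁴.
3.56 × 10⁸ CFU/mL / 4.98 × 10⁴ = 7150 CFU/mL.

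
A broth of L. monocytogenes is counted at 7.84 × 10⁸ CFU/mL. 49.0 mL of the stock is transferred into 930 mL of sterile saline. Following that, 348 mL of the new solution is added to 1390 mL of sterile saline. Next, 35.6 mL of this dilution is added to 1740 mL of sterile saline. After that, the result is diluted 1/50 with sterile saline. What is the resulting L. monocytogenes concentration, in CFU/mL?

Overall dilution factor = 19.98 × 4.994 × 49.88 × 50 = 2.49 × 10⁵.
7.84 × 10⁸ CFU/mL / 2.49 × 10⁵ = 3150 CFU/mL.

3150 CFU/mL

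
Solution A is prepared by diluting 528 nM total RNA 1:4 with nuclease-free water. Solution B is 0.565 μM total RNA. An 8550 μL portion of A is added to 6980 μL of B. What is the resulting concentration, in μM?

0.327 μM

C_A = 528 nM / 4 = 132 nM.
C_B = 0.565 μM = 565 nM.
C_mix = (C_A·V_A + C_B·V_B)/(V_A + V_B) = (132×8550 + 565×6980) / 15530 = 327 nM = 0.327 μM.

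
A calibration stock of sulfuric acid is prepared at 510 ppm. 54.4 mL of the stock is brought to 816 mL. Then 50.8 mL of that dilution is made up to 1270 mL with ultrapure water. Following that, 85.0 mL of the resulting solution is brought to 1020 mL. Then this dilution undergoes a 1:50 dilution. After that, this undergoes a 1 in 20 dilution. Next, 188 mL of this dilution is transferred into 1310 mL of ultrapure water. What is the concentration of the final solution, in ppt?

14.2 ppt

Overall dilution factor = 15 × 25 × 12 × 50 × 20 × 7.968 = 3.59 × 10⁷.
510 ppm / 3.59 × 10⁷ = 1.42 × 10⁻⁵ ppm = 14.2 ppt.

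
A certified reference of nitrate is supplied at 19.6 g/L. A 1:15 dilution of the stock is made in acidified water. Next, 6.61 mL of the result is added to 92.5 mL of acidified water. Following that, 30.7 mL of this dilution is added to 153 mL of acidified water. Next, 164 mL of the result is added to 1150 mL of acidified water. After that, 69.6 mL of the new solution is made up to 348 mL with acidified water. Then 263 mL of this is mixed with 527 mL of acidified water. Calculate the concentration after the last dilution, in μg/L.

121 μg/L

Overall dilution factor = 15 × 14.99 × 5.984 × 8.012 × 5 × 3.004 = 1.62 × 10⁵.
19.6 g/L / 1.62 × 10⁵ = 1.21 × 10⁻⁴ g/L = 121 μg/L.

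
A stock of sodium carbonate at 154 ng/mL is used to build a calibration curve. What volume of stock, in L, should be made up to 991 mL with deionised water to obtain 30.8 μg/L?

0.198 L

30.8 μg/L = 30.8 ng/mL.
V₁ = C₂V₂/C₁ = 30.8 × 991 / 154 = 198 mL = 0.198 L.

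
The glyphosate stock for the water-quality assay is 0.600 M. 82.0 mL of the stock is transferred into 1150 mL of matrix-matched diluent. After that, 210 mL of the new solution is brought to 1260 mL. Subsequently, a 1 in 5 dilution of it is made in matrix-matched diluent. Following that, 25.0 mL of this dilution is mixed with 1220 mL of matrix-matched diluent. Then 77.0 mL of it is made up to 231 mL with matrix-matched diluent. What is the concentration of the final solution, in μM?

Overall dilution factor = 15.02 × 6 × 5 × 49.80 × 3 = 6.73 × 10⁴.
0.600 M / 6.73 × 10⁴ = 8.91 × 10⁻⁶ M = 8.91 μM.

8.91 μM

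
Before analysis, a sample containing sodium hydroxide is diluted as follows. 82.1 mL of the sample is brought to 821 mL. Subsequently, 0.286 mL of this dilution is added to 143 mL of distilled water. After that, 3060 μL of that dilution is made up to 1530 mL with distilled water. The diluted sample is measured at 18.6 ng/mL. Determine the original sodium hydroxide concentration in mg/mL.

46.6 mg/mL

Overall dilution factor = 10 × 501 × 500 = 2.51 × 10⁶.
Original = 18.6 ng/mL × 2.51 × 10⁶ = 4.66 × 10⁷ ng/mL = 46.6 mg/mL.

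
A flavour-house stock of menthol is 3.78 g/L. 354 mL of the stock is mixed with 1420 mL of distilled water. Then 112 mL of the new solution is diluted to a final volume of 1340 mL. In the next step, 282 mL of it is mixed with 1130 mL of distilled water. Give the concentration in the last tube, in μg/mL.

12.6 μg/mL

Overall dilution factor = 5.011 × 11.96 × 5.007 = 300.
3.78 g/L / 300 = 0.0126 g/L = 12.6 μg/mL.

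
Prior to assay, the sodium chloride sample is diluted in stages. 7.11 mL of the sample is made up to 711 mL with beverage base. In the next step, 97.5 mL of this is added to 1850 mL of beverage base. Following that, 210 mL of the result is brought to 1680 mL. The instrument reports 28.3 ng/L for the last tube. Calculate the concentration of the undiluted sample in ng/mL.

452 ng/mL

Overall dilution factor = 100 × 19.97 × 8 = 1.60 × 10⁴.
Original = 28.3 ng/L × 1.60 × 10⁴ = 4.52 × 10⁵ ng/L = 452 ng/mL.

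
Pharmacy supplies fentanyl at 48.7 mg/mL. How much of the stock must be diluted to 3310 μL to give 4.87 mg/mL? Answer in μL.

331 μL

V₁ = C₂V₂/C₁ = 4.87 × 3310 / 48.7 = 331 μL.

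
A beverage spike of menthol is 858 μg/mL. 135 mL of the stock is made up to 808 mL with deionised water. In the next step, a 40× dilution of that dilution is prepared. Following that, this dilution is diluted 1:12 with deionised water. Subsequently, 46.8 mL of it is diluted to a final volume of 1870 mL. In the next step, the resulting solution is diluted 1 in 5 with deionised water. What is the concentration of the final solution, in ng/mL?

1.49 ng/mL

Overall dilution factor = 5.985 × 40 × 12 × 39.96 × 5 = 5.74 × 10⁵.
858 μg/mL / 5.74 × 10⁵ = 1.49 × 10⁻³ μg/mL = 1.49 ng/mL.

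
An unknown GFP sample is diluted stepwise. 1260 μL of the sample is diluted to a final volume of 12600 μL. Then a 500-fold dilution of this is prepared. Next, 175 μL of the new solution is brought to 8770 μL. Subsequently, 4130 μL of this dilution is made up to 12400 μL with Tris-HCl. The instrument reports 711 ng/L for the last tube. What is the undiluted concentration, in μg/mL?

535 μg/mL

Overall dilution factor = 10 × 500 × 50.11 × 3.002 = 7.52 × 10⁵.
Original = 711 ng/L × 7.52 × 10⁵ = 5.35 × 10⁸ ng/L = 535 μg/mL.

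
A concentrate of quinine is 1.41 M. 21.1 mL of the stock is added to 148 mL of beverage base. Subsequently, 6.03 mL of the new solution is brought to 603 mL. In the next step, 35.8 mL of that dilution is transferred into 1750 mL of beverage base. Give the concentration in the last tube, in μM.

Overall dilution factor = 8.014 × 100 × 49.88 = 4.00 × 10⁴.
1.41 M / 4.00 × 10⁴ = 3.53 × 10⁻⁵ M = 35.3 μM.

35.3 μM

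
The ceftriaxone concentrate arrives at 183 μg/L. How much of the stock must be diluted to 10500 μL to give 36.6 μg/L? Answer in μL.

2100 μL

V₁ = C₂V₂/C₁ = 36.6 × 10500 / 183 = 2100 μL.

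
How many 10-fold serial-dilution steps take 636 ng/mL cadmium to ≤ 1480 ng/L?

Need 10ⁿ ≥ 430, so n ≥ log(430)/log(10) = 2.63.
Minimum whole steps: n = 3.

3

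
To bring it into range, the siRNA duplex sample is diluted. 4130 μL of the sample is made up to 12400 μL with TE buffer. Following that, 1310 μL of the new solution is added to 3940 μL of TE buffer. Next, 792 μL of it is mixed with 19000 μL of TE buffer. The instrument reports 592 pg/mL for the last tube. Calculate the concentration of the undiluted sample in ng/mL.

Overall dilution factor = 3.002 × 4.008 × 24.99 = 301.
Original = 592 pg/mL × 301 = 1.78 × 10⁵ pg/mL = 178 ng/mL.

178 ng/mL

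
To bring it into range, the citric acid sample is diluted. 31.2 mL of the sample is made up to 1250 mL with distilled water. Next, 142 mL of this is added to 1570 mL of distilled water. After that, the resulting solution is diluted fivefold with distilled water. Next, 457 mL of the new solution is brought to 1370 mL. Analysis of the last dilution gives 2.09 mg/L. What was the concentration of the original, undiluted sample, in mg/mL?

15.1 mg/mL

Overall dilution factor = 40.06 × 12.06 × 5 × 2.998 = 7240.
Original = 2.09 mg/L × 7240 = 1.51 × 10⁴ mg/L = 15.1 mg/mL.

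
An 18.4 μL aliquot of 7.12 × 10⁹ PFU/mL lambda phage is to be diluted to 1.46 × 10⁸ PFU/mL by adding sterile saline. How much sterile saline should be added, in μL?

V₂ = C₁V₁/C₂ = 7.12 × 10⁹ × 18.4 / 1.46 × 10⁸ = 897 μL.
Diluent to add = V₂ − V₁ = 897 − 18.4 = 879 μL.

879 μL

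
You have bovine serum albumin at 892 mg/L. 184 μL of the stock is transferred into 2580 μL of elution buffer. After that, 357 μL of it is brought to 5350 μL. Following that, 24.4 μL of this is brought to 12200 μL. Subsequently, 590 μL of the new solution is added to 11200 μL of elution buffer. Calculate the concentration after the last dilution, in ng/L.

397 ng/L

Overall dilution factor = 15.02 × 14.99 × 500 × 19.98 = 2.25 × 10⁶.
892 mg/L / 2.25 × 10⁶ = 3.97 × 10⁻⁴ mg/L = 397 ng/L.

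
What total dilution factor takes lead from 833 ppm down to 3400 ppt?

Factor = C₀/C_target = 833 ppm / 3400 ppt = 2.45 × 10⁵.

2.45 × 10⁵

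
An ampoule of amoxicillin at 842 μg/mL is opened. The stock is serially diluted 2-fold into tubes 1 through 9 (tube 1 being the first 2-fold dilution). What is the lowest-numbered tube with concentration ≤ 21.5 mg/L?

Tube n has concentration 842 μg/mL / 2ⁿ.
Need 2ⁿ ≥ 842 μg/mL / 21.5 mg/L = 39.2, so n ≥ 5.29.
First such tube: n = 6.

tube 6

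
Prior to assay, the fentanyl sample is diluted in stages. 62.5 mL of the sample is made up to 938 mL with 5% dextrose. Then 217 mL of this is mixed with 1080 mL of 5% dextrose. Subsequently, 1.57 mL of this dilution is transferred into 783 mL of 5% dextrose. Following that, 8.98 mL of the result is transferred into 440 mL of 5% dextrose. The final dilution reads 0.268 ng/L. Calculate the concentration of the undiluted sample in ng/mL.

601 ng/mL

Overall dilution factor = 15.01 × 5.977 × 499.7 × 50.00 = 2.24 × 10⁶.
Original = 0.268 ng/L × 2.24 × 10⁶ = 6.01 × 10⁵ ng/L = 601 ng/mL.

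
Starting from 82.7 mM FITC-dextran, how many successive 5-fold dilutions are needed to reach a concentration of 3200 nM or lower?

7

Need 5ⁿ ≥ 2.58 × 10⁴, so n ≥ log(2.58 × 10⁴)/log(5) = 6.31.
Minimum whole steps: n = 7.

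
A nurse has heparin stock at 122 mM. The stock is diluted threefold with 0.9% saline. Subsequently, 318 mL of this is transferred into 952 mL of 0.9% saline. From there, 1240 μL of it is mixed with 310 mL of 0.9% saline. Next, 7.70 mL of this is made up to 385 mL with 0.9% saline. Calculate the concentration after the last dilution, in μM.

Overall dilution factor = 3 × 3.994 × 251 × 50 = 1.50 × 10⁵.
122 mM / 1.50 × 10⁵ = 8.11 × 10⁻⁴ mM = 0.811 μM.

0.811 μM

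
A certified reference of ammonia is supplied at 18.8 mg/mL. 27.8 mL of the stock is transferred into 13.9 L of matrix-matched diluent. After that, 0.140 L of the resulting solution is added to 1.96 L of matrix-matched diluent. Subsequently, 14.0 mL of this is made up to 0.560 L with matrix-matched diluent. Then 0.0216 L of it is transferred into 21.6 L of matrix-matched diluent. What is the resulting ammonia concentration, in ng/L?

Overall dilution factor = 501 × 15 × 40 × 1001 = 3.01 × 10⁸.
18.8 mg/mL / 3.01 × 10⁸ = 6.25 × 10⁻⁸ mg/mL = 62.5 ng/L.

62.5 ng/L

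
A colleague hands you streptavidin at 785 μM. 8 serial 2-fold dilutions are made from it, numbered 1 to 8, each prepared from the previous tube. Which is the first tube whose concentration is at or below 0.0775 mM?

Tube n has concentration 785 μM / 2ⁿ.
Need 2ⁿ ≥ 785 μM / 0.0775 mM = 10.1, so n ≥ 3.34.
First such tube: n = 4.

tube 4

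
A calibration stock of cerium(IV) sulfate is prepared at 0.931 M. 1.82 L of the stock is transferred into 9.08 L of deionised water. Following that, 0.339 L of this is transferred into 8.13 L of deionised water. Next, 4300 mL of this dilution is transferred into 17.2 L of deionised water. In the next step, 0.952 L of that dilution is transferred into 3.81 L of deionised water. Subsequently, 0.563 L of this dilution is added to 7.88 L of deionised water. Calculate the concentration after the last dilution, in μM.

Overall dilution factor = 5.989 × 24.98 × 5 × 5.002 × 15.00 = 5.61 × 10⁴.
0.931 M / 5.61 × 10⁴ = 1.66 × 10⁻⁵ M = 16.6 μM.

16.6 μM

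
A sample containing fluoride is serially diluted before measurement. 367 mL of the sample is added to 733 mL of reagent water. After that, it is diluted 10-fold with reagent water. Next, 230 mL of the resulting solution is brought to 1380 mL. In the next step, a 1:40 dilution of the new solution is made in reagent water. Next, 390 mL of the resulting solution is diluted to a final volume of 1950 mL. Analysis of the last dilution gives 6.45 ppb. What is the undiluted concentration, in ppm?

Overall dilution factor = 2.997 × 10 × 6 × 40 × 5 = 3.60 × 10⁴.
Original = 6.45 ppb × 3.60 × 10⁴ = 2.32 × 10⁵ ppb = 232 ppm.

232 ppm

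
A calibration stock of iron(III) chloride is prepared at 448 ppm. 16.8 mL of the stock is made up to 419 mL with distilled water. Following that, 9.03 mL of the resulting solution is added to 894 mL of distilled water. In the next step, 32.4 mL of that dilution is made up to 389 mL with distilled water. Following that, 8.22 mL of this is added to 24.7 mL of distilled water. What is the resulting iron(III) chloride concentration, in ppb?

3.74 ppb

Overall dilution factor = 24.94 × 100.0 × 12.01 × 4.005 = 1.20 × 10⁵.
448 ppm / 1.20 × 10⁵ = 3.74 × 10⁻³ ppm = 3.74 ppb.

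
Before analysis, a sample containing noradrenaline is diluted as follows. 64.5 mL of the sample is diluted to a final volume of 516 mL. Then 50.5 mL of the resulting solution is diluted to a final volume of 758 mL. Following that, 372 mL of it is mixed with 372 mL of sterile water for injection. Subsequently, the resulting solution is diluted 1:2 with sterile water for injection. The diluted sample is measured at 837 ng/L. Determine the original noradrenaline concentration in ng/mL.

Overall dilution factor = 8 × 15.01 × 2 × 2 = 480.
Original = 837 ng/L × 480 = 4.02 × 10⁵ ng/L = 402 ng/mL.

402 ng/mL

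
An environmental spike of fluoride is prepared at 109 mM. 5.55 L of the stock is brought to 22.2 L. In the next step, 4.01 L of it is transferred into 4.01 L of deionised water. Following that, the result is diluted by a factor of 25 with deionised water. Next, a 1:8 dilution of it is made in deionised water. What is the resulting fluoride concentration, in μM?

Overall dilution factor = 4 × 2 × 25 × 8 = 1600.
109 mM / 1600 = 0.0681 mM = 68.1 μM.

68.1 μM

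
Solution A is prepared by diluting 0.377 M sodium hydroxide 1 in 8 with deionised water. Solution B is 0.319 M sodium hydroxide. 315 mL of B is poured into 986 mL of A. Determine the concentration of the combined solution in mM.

C_A = 0.377 M / 8 = 0.0471 M.
C_mix = (C_A·V_A + C_B·V_B)/(V_A + V_B) = (0.0471×986 + 0.319×315) / 1301 = 0.113 M = 113 mM.

113 mM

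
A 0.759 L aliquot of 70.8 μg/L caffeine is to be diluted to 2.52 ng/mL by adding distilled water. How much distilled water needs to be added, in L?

20.6 L

2.52 ng/mL = 2.52 μg/L.
V₂ = C₁V₁/C₂ = 70.8 × 0.759 / 2.52 = 21.3 L.
Diluent to add = V₂ − V₁ = 21.3 − 0.759 = 20.6 L.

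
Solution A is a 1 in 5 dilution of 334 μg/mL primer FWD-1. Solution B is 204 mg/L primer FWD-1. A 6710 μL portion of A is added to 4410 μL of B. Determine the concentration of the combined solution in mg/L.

121 mg/L

C_A = 334 μg/mL / 5 = 66.8 μg/mL.
C_B = 204 mg/L = 204 μg/mL.
C_mix = (C_A·V_A + C_B·V_B)/(V_A + V_B) = (66.8×6710 + 204×4410) / 11120 = 121 μg/mL = 121 mg/L.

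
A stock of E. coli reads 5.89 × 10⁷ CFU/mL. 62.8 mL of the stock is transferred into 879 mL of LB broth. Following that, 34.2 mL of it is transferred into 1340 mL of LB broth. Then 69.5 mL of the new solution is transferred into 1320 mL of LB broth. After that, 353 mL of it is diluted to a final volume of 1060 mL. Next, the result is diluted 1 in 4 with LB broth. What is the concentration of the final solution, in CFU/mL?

407 CFU/mL

Overall dilution factor = 15.00 × 40.18 × 19.99 × 3.003 × 4 = 1.45 × 10⁵.
5.89 × 10⁷ CFU/mL / 1.45 × 10⁵ = 407 CFU/mL.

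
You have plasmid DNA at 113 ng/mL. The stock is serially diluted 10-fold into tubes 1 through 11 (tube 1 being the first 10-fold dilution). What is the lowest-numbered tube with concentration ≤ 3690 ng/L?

tube 2

Tube n has concentration 113 ng/mL / 10ⁿ.
Need 10ⁿ ≥ 113 ng/mL / 3690 ng/L = 30.6, so n ≥ 1.49.
First such tube: n = 2.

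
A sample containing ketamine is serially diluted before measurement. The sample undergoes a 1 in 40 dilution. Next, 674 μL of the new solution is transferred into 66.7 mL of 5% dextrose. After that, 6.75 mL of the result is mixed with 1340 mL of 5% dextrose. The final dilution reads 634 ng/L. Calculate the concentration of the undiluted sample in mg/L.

506 mg/L

Overall dilution factor = 40 × 99.96 × 199.5 = 7.98 × 10⁵.
Original = 634 ng/L × 7.98 × 10⁵ = 5.06 × 10⁸ ng/L = 506 mg/L.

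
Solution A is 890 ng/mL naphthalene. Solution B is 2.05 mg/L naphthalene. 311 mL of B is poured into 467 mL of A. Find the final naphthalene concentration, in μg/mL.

C_B = 2.05 mg/L = 2050 ng/mL.
C_mix = (C_A·V_A + C_B·V_B)/(V_A + V_B) = (890×467 + 2050×311) / 778.0 = 1354 ng/mL = 1.35 μg/mL.

1.35 μg/mL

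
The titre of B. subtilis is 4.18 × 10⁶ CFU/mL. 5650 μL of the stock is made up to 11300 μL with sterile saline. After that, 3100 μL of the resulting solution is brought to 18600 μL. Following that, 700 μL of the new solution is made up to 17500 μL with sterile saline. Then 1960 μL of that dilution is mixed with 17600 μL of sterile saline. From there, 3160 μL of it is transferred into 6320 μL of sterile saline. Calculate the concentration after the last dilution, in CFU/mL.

465 CFU/mL

Overall dilution factor = 2 × 6 × 25 × 9.980 × 3 = 8982.
4.18 × 10⁶ CFU/mL / 8982 = 465 CFU/mL.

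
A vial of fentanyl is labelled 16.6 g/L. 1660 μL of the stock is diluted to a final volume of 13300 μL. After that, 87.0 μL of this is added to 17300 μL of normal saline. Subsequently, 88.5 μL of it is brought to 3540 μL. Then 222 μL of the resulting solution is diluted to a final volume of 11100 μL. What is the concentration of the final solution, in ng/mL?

Overall dilution factor = 8.012 × 199.9 × 40 × 50 = 3.20 × 10⁶.
16.6 g/L / 3.20 × 10⁶ = 5.18 × 10⁻⁶ g/L = 5.18 ng/mL.

5.18 ng/mL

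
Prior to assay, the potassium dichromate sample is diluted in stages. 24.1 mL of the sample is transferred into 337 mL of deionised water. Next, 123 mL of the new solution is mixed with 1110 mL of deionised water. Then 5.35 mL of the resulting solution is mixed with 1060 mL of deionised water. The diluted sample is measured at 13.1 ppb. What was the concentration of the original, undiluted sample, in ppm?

392 ppm

Overall dilution factor = 14.98 × 10.02 × 199.1 = 2.99 × 10⁴.
Original = 13.1 ppb × 2.99 × 10⁴ = 3.92 × 10⁵ ppb = 392 ppm.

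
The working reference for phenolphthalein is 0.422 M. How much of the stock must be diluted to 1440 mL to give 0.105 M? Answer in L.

V₁ = C₂V₂/C₁ = 0.105 × 1440 / 0.422 = 358 mL = 0.358 L.

0.358 L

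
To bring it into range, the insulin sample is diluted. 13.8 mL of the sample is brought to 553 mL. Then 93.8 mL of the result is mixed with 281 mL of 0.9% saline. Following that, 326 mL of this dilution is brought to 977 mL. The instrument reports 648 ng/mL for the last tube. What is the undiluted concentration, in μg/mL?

Overall dilution factor = 40.07 × 3.996 × 2.997 = 480.
Original = 648 ng/mL × 480 = 3.11 × 10⁵ ng/mL = 311 μg/mL.

311 μg/mL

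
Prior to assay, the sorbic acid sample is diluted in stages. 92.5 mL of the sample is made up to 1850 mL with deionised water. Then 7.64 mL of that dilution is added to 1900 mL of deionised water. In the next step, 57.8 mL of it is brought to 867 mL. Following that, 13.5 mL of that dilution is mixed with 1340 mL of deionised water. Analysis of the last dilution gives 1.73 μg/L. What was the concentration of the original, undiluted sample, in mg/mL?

Overall dilution factor = 20 × 249.7 × 15 × 100.3 = 7.51 × 10⁶.
Original = 1.73 μg/L × 7.51 × 10⁶ = 1.30 × 10⁷ μg/L = 13.0 mg/mL.

13.0 mg/mL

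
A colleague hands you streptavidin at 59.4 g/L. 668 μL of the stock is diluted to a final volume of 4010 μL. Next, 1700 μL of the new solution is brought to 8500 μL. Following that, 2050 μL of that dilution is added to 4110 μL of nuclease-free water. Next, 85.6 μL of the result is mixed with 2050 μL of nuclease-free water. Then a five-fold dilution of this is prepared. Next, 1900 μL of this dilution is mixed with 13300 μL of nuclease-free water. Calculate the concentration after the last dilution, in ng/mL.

660 ng/mL

Overall dilution factor = 6.003 × 5 × 3.005 × 24.95 × 5 × 8 = 9.00 × 10⁴.
59.4 g/L / 9.00 × 10⁴ = 6.60 × 10⁻⁴ g/L = 660 ng/mL.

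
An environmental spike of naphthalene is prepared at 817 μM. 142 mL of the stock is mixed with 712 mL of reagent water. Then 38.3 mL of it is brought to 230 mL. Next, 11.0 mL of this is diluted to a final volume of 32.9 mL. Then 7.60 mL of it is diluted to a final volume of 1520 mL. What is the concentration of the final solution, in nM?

Overall dilution factor = 6.014 × 6.005 × 2.991 × 200 = 2.16 × 10⁴.
817 μM / 2.16 × 10⁴ = 0.0378 μM = 37.8 nM.

37.8 nM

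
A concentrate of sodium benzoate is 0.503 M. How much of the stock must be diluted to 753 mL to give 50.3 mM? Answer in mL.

50.3 mM = 0.0503 M.
V₁ = C₂V₂/C₁ = 0.0503 × 753 / 0.503 = 75.3 mL.

75.3 mL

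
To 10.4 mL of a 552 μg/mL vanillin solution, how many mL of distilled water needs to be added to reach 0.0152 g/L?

367 mL

0.0152 g/L = 15.2 μg/mL.
V₂ = C₁V₁/C₂ = 552 × 10.4 / 15.2 = 378 mL.
Diluent to add = V₂ − V₁ = 378 − 10.4 = 367 mL.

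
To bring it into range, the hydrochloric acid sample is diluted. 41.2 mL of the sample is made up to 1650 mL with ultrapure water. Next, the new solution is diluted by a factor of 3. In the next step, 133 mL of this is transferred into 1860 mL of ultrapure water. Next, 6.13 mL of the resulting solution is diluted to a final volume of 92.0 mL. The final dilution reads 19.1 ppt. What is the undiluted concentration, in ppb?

Overall dilution factor = 40.05 × 3 × 14.98 × 15.01 = 2.70 × 10⁴.
Original = 19.1 ppt × 2.70 × 10⁴ = 5.16 × 10⁵ ppt = 516 ppb.

516 ppb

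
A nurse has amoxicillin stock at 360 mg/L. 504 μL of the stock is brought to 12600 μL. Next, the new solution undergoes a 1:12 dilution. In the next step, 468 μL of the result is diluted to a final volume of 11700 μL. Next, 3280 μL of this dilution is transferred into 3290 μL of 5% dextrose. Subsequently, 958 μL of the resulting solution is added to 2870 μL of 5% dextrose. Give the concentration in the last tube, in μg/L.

6.00 μg/L

Overall dilution factor = 25 × 12 × 25 × 2.003 × 3.996 = 6.00 × 10⁴.
360 mg/L / 6.00 × 10⁴ = 6.00 × 10⁻³ mg/L = 6.00 μg/L.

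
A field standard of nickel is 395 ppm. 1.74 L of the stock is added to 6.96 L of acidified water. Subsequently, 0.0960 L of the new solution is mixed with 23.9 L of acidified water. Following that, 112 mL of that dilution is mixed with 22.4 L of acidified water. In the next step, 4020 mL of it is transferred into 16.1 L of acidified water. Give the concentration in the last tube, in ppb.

0.314 ppb

Overall dilution factor = 5 × 250.0 × 201 × 5.005 = 1.26 × 10⁶.
395 ppm / 1.26 × 10⁶ = 3.14 × 10⁻⁴ ppm = 0.314 ppb.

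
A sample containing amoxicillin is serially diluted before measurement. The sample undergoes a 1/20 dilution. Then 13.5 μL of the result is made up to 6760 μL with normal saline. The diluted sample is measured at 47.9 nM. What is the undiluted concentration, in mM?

Overall dilution factor = 20 × 500.7 = 1.00 × 10⁴.
Original = 47.9 nM × 1.00 × 10⁴ = 4.80 × 10⁵ nM = 0.480 mM.

0.480 mM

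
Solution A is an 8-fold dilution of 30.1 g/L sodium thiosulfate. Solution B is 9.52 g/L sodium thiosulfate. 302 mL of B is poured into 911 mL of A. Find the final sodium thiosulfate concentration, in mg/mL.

C_A = 30.1 g/L / 8 = 3.76 g/L.
C_mix = (C_A·V_A + C_B·V_B)/(V_A + V_B) = (3.76×911 + 9.52×302) / 1213 = 5.20 g/L = 5.20 mg/mL.

5.20 mg/mL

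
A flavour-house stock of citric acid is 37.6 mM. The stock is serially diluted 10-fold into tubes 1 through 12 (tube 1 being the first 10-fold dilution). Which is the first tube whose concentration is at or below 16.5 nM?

tube 7

Tube n has concentration 37.6 mM / 10ⁿ.
Need 10ⁿ ≥ 37.6 mM / 16.5 nM = 2.28 × 10⁶, so n ≥ 6.36.
First such tube: n = 7.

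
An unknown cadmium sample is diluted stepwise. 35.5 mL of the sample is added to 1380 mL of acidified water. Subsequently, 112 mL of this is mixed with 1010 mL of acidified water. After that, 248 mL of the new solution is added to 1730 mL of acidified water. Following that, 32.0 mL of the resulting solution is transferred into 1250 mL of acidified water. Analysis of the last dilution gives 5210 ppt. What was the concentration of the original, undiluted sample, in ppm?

665 ppm

Overall dilution factor = 39.87 × 10.02 × 7.976 × 40.06 = 1.28 × 10⁵.
Original = 5210 ppt × 1.28 × 10⁵ = 6.65 × 10⁸ ppt = 665 ppm.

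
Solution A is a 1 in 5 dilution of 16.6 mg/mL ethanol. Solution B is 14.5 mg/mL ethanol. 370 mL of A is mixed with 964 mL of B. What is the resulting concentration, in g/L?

11.4 g/L

C_A = 16.6 mg/mL / 5 = 3.32 mg/mL.
C_mix = (C_A·V_A + C_B·V_B)/(V_A + V_B) = (3.32×370 + 14.5×964) / 1334 = 11.4 mg/mL = 11.4 g/L.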